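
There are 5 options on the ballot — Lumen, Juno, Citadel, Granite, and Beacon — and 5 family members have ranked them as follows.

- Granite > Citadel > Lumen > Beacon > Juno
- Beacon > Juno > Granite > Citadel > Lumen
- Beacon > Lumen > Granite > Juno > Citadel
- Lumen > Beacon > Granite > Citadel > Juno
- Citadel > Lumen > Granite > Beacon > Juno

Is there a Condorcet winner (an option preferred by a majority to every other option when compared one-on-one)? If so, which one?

Head-to-head results (5 voters total):
Lumen vs Juno: Lumen wins 4–1.
Lumen vs Citadel: Citadel wins 3–2.
Lumen vs Granite: Lumen wins 3–2.
Lumen vs Beacon: Lumen wins 3–2.
Juno vs Citadel: Citadel wins 3–2.
Juno vs Granite: Granite wins 4–1.
Juno vs Beacon: Beacon wins 5–0.
Citadel vs Granite: Granite wins 4–1.
Citadel vs Beacon: Beacon wins 3–2.
Granite vs Beacon: Beacon wins 3–2.
No candidate beats all others: Lumen beats Granite beats Citadel beats Lumen, a majority cycle.

There is no Condorcet winner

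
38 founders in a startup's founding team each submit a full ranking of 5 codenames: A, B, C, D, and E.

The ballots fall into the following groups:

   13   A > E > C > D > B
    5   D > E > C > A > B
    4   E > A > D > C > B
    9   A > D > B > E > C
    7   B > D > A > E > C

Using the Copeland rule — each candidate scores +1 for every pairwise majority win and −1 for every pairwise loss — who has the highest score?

A

Pairwise results:
  A vs B: A wins 31–7.
  A vs C: A wins 33–5.
  A vs D: A wins 26–12.
  A vs E: A wins 29–9.
  B vs C: C wins 22–16.
  B vs D: D wins 31–7.
  B vs E: E wins 22–16.
  C vs D: D wins 25–13.
  C vs E: E wins 38–0.
  D vs E: D wins 21–17.
Copeland scores (wins − losses):
  A: 4 − 0 = 4
  B: 0 − 4 = -4
  C: 1 − 3 = -2
  D: 3 − 1 = 2
  E: 2 − 2 = 0
A has the best Copeland score.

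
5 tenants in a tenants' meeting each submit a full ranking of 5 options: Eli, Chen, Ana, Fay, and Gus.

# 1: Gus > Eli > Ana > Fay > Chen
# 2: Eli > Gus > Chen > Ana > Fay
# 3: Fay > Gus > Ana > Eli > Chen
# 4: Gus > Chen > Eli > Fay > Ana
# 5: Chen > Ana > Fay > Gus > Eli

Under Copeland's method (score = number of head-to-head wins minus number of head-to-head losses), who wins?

Pairwise results:
  Eli vs Chen: Eli wins 3–2.
  Eli vs Ana: Eli wins 3–2.
  Eli vs Fay: Eli wins 3–2.
  Eli vs Gus: Gus wins 4–1.
  Chen vs Ana: Chen wins 3–2.
  Chen vs Fay: Chen wins 3–2.
  Chen vs Gus: Gus wins 4–1.
  Ana vs Fay: Ana wins 3–2.
  Ana vs Gus: Gus wins 4–1.
  Fay vs Gus: Gus wins 3–2.
Copeland scores (wins − losses):
  Eli: 3 − 1 = 2
  Chen: 2 − 2 = 0
  Ana: 1 − 3 = -2
  Fay: 0 − 4 = -4
  Gus: 4 − 0 = 4
Gus has the best Copeland score.

Gus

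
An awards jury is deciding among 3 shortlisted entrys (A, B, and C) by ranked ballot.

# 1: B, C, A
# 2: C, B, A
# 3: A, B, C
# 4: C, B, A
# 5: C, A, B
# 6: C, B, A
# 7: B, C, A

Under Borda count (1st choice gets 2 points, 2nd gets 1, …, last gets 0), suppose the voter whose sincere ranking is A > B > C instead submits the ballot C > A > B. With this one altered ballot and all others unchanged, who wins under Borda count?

Borda totals with the altered ballot: A 2, B 7, C 12.
The winner is unchanged: still C.

C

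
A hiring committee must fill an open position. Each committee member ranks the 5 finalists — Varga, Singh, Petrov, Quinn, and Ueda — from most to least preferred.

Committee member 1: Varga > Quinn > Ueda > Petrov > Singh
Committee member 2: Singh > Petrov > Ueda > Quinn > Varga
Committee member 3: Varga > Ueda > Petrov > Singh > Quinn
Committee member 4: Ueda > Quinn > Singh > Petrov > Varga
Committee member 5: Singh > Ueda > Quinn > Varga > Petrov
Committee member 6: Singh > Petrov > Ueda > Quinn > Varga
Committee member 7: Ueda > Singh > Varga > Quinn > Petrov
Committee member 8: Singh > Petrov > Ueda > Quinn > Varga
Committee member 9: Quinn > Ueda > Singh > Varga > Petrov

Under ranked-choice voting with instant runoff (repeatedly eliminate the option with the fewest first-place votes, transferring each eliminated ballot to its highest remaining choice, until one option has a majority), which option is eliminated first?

Petrov

Round 1: Singh 4, Varga 2, Ueda 2, Quinn 1, Petrov 0. Petrov has the fewest and is eliminated.
Round 2: Singh 4, Varga 2, Ueda 2, Quinn 1. Quinn has the fewest and is eliminated.
Round 3: Singh 4, Ueda 3, Varga 2. Varga has the fewest and is eliminated.
Round 4: Ueda 5, Singh 4. Ueda has a majority.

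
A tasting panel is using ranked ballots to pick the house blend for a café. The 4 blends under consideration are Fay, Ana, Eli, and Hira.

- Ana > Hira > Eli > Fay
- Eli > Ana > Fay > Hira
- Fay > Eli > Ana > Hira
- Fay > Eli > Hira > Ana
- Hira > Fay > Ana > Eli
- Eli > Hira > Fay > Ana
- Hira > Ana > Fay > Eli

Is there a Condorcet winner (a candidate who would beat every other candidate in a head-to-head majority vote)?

No

Head-to-head results (7 voters total):
Fay vs Ana: Fay wins 4–3.
Fay vs Eli: Fay wins 4–3.
Fay vs Hira: Hira wins 4–3.
Ana vs Eli: Eli wins 4–3.
Ana vs Hira: Hira wins 4–3.
Eli vs Hira: Eli wins 4–3.
No candidate beats all others: Fay beats Eli beats Hira beats Fay, a majority cycle.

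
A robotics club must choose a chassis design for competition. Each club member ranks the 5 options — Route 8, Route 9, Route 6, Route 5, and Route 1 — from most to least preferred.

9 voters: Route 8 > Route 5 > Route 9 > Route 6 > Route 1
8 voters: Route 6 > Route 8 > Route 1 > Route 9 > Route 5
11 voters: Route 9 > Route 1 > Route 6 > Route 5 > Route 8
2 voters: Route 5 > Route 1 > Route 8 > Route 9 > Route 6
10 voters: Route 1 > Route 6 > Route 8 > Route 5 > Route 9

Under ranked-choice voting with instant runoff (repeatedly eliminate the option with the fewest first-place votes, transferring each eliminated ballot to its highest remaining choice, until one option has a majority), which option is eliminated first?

Route 5

Round 1: Route 9 11, Route 1 10, Route 8 9, Route 6 8, Route 5 2. Route 5 has the fewest and is eliminated.
Round 2: Route 1 12, Route 9 11, Route 8 9, Route 6 8. Route 6 has the fewest and is eliminated.
Round 3: Route 8 17, Route 1 12, Route 9 11. Route 9 has the fewest and is eliminated.
Round 4: Route 1 23, Route 8 17. Route 1 has a majority.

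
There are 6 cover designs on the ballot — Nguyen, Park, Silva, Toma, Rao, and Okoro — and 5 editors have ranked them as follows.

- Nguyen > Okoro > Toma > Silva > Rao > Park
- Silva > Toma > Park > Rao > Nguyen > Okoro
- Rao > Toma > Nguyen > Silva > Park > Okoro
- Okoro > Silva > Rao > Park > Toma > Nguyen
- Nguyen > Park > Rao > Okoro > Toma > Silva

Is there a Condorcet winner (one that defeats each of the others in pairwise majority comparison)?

Head-to-head results (5 voters total):
Nguyen vs Park: Nguyen wins 3–2.
Nguyen vs Silva: Nguyen wins 3–2.
Nguyen vs Toma: Toma wins 3–2.
Nguyen vs Rao: Rao wins 3–2.
Nguyen vs Okoro: Nguyen wins 4–1.
Park vs Silva: Silva wins 4–1.
Park vs Toma: Toma wins 3–2.
Park vs Rao: Rao wins 3–2.
Park vs Okoro: Park wins 3–2.
Silva vs Toma: Toma wins 3–2.
Silva vs Rao: Silva wins 3–2.
Silva vs Okoro: Okoro wins 3–2.
Toma vs Rao: Rao wins 3–2.
Toma vs Okoro: Okoro wins 3–2.
Rao vs Okoro: Rao wins 3–2.
No candidate beats all others: Nguyen beats Silva beats Rao beats Nguyen, a majority cycle.

No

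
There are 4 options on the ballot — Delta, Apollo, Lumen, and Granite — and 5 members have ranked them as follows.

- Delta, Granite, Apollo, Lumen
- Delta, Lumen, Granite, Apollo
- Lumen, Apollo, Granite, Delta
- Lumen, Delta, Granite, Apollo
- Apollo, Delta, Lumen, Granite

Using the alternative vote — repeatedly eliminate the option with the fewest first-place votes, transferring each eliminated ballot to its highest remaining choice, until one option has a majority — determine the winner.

Delta

Round 1: Delta 2, Lumen 2, Apollo 1, Granite 0. Granite has the fewest and is eliminated.
Round 2: Delta 2, Lumen 2, Apollo 1. Apollo has the fewest and is eliminated.
Round 3: Delta 3, Lumen 2. Delta has a majority.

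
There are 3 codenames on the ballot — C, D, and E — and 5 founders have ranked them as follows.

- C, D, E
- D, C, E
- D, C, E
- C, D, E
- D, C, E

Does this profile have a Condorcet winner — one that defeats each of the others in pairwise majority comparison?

Yes

Head-to-head results (5 voters total):
C vs D: D wins 3–2.
C vs E: C wins 5–0.
D vs E: D wins 5–0.
D beats each rival — C (3–2), E (5–0) — so D is the Condorcet winner.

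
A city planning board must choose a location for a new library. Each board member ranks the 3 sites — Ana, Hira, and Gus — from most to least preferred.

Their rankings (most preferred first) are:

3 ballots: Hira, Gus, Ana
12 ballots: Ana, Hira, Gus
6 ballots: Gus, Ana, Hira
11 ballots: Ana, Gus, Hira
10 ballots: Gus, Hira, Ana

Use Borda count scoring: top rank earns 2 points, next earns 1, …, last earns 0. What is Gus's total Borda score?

Borda scores:
  Ana: 3·0 + 12·2 + 6·1 + 11·2 + 10·0 = 52
  Hira: 3·2 + 12·1 + 6·0 + 11·0 + 10·1 = 28
  Gus: 3·1 + 12·0 + 6·2 + 11·1 + 10·2 = 46

46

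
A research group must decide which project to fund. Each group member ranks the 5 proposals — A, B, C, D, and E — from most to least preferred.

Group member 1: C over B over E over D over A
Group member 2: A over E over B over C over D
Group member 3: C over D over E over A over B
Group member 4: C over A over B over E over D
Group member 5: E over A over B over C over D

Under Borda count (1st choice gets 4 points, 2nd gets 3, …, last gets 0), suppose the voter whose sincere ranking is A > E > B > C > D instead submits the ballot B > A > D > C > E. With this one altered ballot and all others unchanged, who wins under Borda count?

Borda totals with the altered ballot: A 10, B 11, C 14, D 6, E 9.
The winner is unchanged: still C.

C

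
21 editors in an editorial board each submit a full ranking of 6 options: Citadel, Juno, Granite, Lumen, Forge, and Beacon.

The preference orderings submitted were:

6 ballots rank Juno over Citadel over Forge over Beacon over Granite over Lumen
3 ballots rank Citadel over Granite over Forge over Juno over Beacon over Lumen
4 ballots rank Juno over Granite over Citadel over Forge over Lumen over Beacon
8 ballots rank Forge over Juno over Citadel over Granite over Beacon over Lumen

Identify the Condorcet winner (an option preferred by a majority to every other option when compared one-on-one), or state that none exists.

Head-to-head results (21 voters total):
Citadel vs Juno: Juno wins 18–3.
Citadel vs Granite: Citadel wins 17–4.
Citadel vs Lumen: Citadel wins 21–0.
Citadel vs Forge: Citadel wins 13–8.
Citadel vs Beacon: Citadel wins 21–0.
Juno vs Granite: Juno wins 18–3.
Juno vs Lumen: Juno wins 21–0.
Juno vs Forge: Forge wins 11–10.
Juno vs Beacon: Juno wins 21–0.
Granite vs Lumen: Granite wins 21–0.
Granite vs Forge: Forge wins 14–7.
Granite vs Beacon: Granite wins 15–6.
Lumen vs Forge: Forge wins 21–0.
Lumen vs Beacon: Beacon wins 17–4.
Forge vs Beacon: Forge wins 21–0.
No candidate beats all others: Citadel beats Forge beats Juno beats Citadel, a majority cycle.

None — there is no Condorcet winner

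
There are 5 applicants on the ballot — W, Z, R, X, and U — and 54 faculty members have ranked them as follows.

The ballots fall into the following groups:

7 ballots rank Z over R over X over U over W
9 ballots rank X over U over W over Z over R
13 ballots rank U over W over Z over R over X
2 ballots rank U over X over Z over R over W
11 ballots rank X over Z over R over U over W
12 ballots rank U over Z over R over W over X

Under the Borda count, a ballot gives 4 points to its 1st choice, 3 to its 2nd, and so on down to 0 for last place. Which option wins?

U

Borda scores:
  W: 7·0 + 9·2 + 13·3 + 2·0 + 11·0 + 12·1 = 69
  Z: 7·4 + 9·1 + 13·2 + 2·2 + 11·3 + 12·3 = 136
  R: 7·3 + 9·0 + 13·1 + 2·1 + 11·2 + 12·2 = 82
  X: 7·2 + 9·4 + 13·0 + 2·3 + 11·4 + 12·0 = 100
  U: 7·1 + 9·3 + 13·4 + 2·4 + 11·1 + 12·4 = 153
U has the highest total.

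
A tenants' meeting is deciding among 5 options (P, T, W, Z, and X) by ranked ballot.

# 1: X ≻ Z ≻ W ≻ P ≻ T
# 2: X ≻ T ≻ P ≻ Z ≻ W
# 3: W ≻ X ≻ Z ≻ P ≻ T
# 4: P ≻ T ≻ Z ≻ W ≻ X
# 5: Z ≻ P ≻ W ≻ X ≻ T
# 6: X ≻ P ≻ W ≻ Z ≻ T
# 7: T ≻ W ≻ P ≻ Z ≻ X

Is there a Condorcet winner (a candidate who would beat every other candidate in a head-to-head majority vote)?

No

Head-to-head results (7 voters total):
P vs T: P wins 5–2.
P vs W: P wins 4–3.
P vs Z: P wins 4–3.
P vs X: X wins 4–3.
T vs W: W wins 4–3.
T vs Z: Z wins 4–3.
T vs X: X wins 5–2.
W vs Z: Z wins 4–3.
W vs X: W wins 4–3.
Z vs X: X wins 4–3.
No candidate beats all others: P beats W beats X beats P, a majority cycle.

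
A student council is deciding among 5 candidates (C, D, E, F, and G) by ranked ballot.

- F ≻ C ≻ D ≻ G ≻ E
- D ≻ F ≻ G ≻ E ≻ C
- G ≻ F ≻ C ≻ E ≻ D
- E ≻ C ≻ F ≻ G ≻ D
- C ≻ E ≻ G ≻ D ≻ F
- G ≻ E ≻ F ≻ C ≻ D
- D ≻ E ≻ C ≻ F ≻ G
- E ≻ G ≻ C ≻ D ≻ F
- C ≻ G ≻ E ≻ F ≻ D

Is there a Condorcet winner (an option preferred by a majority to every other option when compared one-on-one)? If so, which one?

Head-to-head results (9 voters total):
C vs D: C wins 7–2.
C vs E: E wins 5–4.
C vs F: C wins 5–4.
C vs G: C wins 5–4.
D vs E: E wins 6–3.
D vs F: F wins 5–4.
D vs G: G wins 6–3.
E vs F: E wins 6–3.
E vs G: G wins 5–4.
F vs G: G wins 5–4.
No candidate beats all others: C beats G beats E beats C, a majority cycle.

No Condorcet winner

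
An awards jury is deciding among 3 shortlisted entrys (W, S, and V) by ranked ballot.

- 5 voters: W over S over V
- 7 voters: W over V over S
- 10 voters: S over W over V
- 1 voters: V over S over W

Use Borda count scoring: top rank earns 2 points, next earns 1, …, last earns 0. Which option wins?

Borda scores:
  W: 5·2 + 7·2 + 10·1 + 0 = 34
  S: 5·1 + 7·0 + 10·2 + 1 = 26
  V: 5·0 + 7·1 + 10·0 + 2 = 9
W has the highest total.

W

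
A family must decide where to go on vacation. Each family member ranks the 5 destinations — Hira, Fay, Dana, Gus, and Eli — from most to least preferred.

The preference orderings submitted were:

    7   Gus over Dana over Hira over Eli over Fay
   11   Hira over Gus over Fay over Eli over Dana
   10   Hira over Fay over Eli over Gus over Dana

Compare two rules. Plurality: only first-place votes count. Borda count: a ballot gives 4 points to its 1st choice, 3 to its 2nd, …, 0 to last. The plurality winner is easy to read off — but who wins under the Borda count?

Hira

Plurality first-place counts: Hira 21, Fay 0, Dana 0, Gus 7, Eli 0 → Hira.
Borda totals: Hira 98, Fay 52, Dana 21, Gus 71, Eli 38 → Hira.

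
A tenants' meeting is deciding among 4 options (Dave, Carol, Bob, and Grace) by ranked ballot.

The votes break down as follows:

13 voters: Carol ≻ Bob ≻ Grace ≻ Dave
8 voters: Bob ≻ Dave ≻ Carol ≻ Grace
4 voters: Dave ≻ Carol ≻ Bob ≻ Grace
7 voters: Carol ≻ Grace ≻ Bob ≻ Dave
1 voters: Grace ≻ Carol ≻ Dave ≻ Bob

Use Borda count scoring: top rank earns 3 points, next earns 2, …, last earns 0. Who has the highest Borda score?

Carol

Borda scores:
  Dave: 13·0 + 8·2 + 4·3 + 7·0 + 1 = 29
  Carol: 13·3 + 8·1 + 4·2 + 7·3 + 2 = 78
  Bob: 13·2 + 8·3 + 4·1 + 7·1 + 0 = 61
  Grace: 13·1 + 8·0 + 4·0 + 7·2 + 3 = 30
Carol has the highest total.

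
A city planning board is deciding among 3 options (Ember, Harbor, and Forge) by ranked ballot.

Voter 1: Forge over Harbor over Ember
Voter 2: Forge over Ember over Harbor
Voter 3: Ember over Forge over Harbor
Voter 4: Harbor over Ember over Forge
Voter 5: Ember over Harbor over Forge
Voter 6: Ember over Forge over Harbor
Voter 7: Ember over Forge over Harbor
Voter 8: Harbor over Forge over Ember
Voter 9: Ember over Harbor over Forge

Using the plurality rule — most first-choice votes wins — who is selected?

Ember

First-place vote totals:
  Ember: 5
  Harbor: 2
  Forge: 2
Ember has the most first-place votes.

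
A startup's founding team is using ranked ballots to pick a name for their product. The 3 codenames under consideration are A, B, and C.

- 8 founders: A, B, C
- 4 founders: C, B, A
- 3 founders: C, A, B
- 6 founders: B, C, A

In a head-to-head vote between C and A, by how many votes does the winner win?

Ballots ranking C above A: 4+3+6 = 13.
Ballots ranking A above C: 8.
C wins 13–8, a margin of 5.

5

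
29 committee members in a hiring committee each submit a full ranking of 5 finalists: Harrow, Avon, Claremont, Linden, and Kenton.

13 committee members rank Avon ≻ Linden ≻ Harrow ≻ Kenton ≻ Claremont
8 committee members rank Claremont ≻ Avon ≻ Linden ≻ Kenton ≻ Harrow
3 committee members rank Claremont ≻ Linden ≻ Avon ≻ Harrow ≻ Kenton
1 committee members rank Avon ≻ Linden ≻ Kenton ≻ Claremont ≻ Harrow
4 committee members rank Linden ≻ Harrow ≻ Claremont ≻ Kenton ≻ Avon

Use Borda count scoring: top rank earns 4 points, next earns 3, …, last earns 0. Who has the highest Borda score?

Avon

Borda scores:
  Harrow: 13·2 + 8·0 + 3·1 + 0 + 4·3 = 41
  Avon: 13·4 + 8·3 + 3·2 + 4 + 4·0 = 86
  Claremont: 13·0 + 8·4 + 3·4 + 1 + 4·2 = 53
  Linden: 13·3 + 8·2 + 3·3 + 3 + 4·4 = 83
  Kenton: 13·1 + 8·1 + 3·0 + 2 + 4·1 = 27
Avon has the highest total.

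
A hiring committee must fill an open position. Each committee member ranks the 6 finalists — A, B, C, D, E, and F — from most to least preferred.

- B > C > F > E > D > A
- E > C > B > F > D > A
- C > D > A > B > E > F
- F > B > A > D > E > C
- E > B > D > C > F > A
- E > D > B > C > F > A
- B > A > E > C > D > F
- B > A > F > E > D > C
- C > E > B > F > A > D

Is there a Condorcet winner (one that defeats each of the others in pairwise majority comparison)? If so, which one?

B

Head-to-head results (9 voters total):
A vs B: B wins 8–1.
A vs C: C wins 6–3.
A vs D: D wins 5–4.
A vs E: E wins 5–4.
A vs F: F wins 6–3.
B vs C: B wins 6–3.
B vs D: B wins 7–2.
B vs E: B wins 5–4.
B vs F: B wins 8–1.
C vs D: C wins 5–4.
C vs E: E wins 6–3.
C vs F: C wins 7–2.
D vs E: E wins 7–2.
D vs F: F wins 5–4.
E vs F: E wins 6–3.
B beats each rival — A (8–1), C (6–3), D (7–2), E (5–4), F (8–1) — so B is the Condorcet winner.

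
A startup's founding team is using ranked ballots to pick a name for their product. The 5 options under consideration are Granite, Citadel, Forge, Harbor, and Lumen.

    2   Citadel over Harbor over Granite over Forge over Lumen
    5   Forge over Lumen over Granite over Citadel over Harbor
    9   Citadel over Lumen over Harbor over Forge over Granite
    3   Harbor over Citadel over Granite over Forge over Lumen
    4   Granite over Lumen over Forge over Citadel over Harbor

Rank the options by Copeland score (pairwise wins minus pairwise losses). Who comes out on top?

Pairwise results:
  Granite vs Citadel: Citadel wins 14–9.
  Granite vs Forge: Forge wins 14–9.
  Granite vs Harbor: Harbor wins 14–9.
  Granite vs Lumen: Lumen wins 14–9.
  Citadel vs Forge: Citadel wins 14–9.
  Citadel vs Harbor: Citadel wins 20–3.
  Citadel vs Lumen: Citadel wins 14–9.
  Forge vs Harbor: Harbor wins 14–9.
  Forge vs Lumen: Lumen wins 13–10.
  Harbor vs Lumen: Lumen wins 18–5.
Copeland scores (wins − losses):
  Granite: 0 − 4 = -4
  Citadel: 4 − 0 = 4
  Forge: 1 − 3 = -2
  Harbor: 2 − 2 = 0
  Lumen: 3 − 1 = 2
Citadel has the best Copeland score.

Citadel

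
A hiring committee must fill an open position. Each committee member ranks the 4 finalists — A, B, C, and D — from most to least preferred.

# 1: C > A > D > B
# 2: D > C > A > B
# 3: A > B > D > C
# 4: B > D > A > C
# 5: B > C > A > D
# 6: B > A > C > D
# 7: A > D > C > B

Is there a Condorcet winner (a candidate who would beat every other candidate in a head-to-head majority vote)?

Yes

Head-to-head results (7 voters total):
A vs B: A wins 4–3.
A vs C: A wins 4–3.
A vs D: A wins 5–2.
B vs C: B wins 4–3.
B vs D: B wins 4–3.
C vs D: D wins 4–3.
A beats each rival — B (4–3), C (4–3), D (5–2) — so A is the Condorcet winner.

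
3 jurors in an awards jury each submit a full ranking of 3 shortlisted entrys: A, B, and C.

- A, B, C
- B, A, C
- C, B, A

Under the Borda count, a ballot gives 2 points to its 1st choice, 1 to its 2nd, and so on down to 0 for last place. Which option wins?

B

Borda scores:
  A: 2 + 1 + 0 = 3
  B: 1 + 2 + 1 = 4
  C: 0 + 0 + 2 = 2
B has the highest total.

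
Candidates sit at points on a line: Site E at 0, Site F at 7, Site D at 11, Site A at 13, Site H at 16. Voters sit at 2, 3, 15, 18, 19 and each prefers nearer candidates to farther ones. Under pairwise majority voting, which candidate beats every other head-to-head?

With single-peaked preferences on a line, the Condorcet winner is the candidate closest to the median voter.
The median voter (position 15) is closest to Site H at 16.
Check: Site H vs Site E — voters closer to Site H: 3 of 5.

Site H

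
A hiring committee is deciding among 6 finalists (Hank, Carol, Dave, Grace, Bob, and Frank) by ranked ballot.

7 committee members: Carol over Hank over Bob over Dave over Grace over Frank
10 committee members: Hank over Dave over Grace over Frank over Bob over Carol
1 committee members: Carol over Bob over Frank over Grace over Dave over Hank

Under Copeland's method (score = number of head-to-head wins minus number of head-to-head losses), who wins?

Pairwise results:
  Hank vs Carol: Hank wins 10–8.
  Hank vs Dave: Hank wins 17–1.
  Hank vs Grace: Hank wins 17–1.
  Hank vs Bob: Hank wins 17–1.
  Hank vs Frank: Hank wins 17–1.
  Carol vs Dave: Dave wins 10–8.
  Carol vs Grace: Grace wins 10–8.
  Carol vs Bob: Bob wins 10–8.
  Carol vs Frank: Frank wins 10–8.
  Dave vs Grace: Dave wins 17–1.
  Dave vs Bob: Dave wins 10–8.
  Dave vs Frank: Dave wins 17–1.
  Grace vs Bob: Grace wins 10–8.
  Grace vs Frank: Grace wins 17–1.
  Bob vs Frank: Frank wins 10–8.
Copeland scores (wins − losses):
  Hank: 5 − 0 = 5
  Carol: 0 − 5 = -5
  Dave: 4 − 1 = 3
  Grace: 3 − 2 = 1
  Bob: 1 − 4 = -3
  Frank: 2 − 3 = -1
Hank has the best Copeland score.

Hank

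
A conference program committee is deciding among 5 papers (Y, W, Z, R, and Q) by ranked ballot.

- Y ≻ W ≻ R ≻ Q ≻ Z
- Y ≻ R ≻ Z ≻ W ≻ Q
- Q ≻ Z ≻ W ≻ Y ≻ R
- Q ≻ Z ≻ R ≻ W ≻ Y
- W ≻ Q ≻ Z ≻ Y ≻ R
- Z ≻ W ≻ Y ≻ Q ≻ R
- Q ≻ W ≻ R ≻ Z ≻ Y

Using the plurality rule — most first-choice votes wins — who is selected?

Q

First-place vote totals:
  Y: 2
  W: 1
  Z: 1
  R: 0
  Q: 3
Q has the most first-place votes.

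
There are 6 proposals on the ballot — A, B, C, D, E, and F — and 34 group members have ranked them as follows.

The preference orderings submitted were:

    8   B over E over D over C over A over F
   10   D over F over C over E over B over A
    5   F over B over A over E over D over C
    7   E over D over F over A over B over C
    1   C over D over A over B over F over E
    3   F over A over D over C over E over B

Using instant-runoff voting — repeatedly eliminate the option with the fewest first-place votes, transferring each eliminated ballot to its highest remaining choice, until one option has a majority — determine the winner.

D

Round 1: D 10, B 8, F 8, E 7, C 1, A 0. A has the fewest and is eliminated.
Round 2: D 10, B 8, F 8, E 7, C 1. C has the fewest and is eliminated.
Round 3: D 11, B 8, F 8, E 7. E has the fewest and is eliminated.
Round 4: D 18, B 8, F 8. D has a majority.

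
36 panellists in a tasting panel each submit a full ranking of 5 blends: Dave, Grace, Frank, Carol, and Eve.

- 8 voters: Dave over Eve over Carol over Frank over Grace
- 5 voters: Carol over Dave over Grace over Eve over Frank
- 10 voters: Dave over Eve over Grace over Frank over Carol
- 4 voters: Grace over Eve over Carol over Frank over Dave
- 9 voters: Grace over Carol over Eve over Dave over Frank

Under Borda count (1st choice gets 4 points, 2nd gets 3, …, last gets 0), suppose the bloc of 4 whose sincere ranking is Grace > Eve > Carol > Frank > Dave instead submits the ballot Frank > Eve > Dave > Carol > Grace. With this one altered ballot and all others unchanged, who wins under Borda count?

Borda totals with the altered ballot: Dave 104, Grace 66, Frank 34, Carol 67, Eve 89.
The winner is unchanged: still Dave.

Dave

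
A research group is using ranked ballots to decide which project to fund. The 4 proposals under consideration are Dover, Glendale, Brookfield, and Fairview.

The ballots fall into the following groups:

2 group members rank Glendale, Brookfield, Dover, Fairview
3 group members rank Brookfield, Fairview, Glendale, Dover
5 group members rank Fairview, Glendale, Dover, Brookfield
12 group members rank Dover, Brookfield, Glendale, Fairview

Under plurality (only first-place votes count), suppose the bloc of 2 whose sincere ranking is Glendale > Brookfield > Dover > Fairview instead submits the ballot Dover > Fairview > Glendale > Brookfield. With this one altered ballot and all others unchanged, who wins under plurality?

First-place totals with the altered ballot: Dover 14, Glendale 0, Brookfield 3, Fairview 5.
The winner is unchanged: still Dover.

Dover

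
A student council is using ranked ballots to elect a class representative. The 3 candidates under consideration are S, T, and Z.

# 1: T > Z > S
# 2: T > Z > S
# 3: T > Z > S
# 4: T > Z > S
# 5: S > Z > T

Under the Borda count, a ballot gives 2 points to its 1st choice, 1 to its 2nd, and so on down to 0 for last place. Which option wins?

T

Borda scores:
  S: 0 + 0 + 0 + 0 + 2 = 2
  T: 2 + 2 + 2 + 2 + 0 = 8
  Z: 1 + 1 + 1 + 1 + 1 = 5
T has the highest total.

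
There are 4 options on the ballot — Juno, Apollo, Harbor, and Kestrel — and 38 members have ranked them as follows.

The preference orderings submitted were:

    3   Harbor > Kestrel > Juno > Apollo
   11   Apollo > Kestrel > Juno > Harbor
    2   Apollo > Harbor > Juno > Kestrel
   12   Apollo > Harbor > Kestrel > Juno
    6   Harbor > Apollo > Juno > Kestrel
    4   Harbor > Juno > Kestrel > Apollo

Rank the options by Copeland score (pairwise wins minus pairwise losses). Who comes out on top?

Pairwise results:
  Juno vs Apollo: Apollo wins 31–7.
  Juno vs Harbor: Harbor wins 27–11.
  Juno vs Kestrel: Kestrel wins 26–12.
  Apollo vs Harbor: Apollo wins 25–13.
  Apollo vs Kestrel: Apollo wins 31–7.
  Harbor vs Kestrel: Harbor wins 27–11.
Copeland scores (wins − losses):
  Juno: 0 − 3 = -3
  Apollo: 3 − 0 = 3
  Harbor: 2 − 1 = 1
  Kestrel: 1 − 2 = -1
Apollo has the best Copeland score.

Apollo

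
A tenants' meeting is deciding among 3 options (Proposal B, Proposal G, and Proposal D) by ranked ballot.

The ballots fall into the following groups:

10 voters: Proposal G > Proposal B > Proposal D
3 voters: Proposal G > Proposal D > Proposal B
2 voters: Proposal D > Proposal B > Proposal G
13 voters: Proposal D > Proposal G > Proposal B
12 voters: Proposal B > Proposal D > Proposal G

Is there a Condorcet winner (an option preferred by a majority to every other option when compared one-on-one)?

No

Head-to-head results (40 voters total):
Proposal B vs Proposal G: Proposal G wins 26–14.
Proposal B vs Proposal D: Proposal B wins 22–18.
Proposal G vs Proposal D: Proposal D wins 27–13.
No candidate beats all others: Proposal B beats Proposal D beats Proposal G beats Proposal B, a majority cycle.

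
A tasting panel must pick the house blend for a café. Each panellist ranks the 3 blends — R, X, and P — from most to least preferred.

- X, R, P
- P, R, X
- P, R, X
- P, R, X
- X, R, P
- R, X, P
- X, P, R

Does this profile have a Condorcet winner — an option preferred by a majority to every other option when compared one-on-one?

Head-to-head results (7 voters total):
R vs X: R wins 4–3.
R vs P: P wins 4–3.
X vs P: X wins 4–3.
No candidate beats all others: R beats X beats P beats R, a majority cycle.

No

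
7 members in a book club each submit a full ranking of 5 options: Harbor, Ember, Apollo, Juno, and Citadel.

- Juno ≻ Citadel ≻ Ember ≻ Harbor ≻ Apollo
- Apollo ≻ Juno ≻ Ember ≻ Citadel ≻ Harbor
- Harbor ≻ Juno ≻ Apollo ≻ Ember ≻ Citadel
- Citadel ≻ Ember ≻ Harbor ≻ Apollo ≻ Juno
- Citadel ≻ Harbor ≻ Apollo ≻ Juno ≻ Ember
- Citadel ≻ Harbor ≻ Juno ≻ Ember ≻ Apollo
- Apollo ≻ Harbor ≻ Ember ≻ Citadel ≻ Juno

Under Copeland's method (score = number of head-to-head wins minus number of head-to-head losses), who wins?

Citadel

Pairwise results:
  Harbor vs Ember: Harbor wins 4–3.
  Harbor vs Apollo: Harbor wins 5–2.
  Harbor vs Juno: Harbor wins 5–2.
  Harbor vs Citadel: Citadel wins 5–2.
  Ember vs Apollo: Apollo wins 4–3.
  Ember vs Juno: Juno wins 5–2.
  Ember vs Citadel: Citadel wins 4–3.
  Apollo vs Juno: Apollo wins 4–3.
  Apollo vs Citadel: Citadel wins 4–3.
  Juno vs Citadel: Citadel wins 4–3.
Copeland scores (wins − losses):
  Harbor: 3 − 1 = 2
  Ember: 0 − 4 = -4
  Apollo: 2 − 2 = 0
  Juno: 1 − 3 = -2
  Citadel: 4 − 0 = 4
Citadel has the best Copeland score.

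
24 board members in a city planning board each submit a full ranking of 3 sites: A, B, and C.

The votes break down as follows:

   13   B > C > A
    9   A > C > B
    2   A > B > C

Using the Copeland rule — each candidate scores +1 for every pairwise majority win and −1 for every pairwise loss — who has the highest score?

Pairwise results:
  A vs B: B wins 13–11.
  A vs C: C wins 13–11.
  B vs C: B wins 15–9.
Copeland scores (wins − losses):
  A: 0 − 2 = -2
  B: 2 − 0 = 2
  C: 1 − 1 = 0
B has the best Copeland score.

B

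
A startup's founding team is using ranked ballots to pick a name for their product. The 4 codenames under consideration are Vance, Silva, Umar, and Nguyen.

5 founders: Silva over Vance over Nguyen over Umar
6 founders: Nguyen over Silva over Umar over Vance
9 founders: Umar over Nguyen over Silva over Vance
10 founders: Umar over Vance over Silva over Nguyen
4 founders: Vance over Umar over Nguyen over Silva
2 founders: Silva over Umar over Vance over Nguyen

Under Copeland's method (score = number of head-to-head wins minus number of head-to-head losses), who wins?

Pairwise results:
  Vance vs Silva: Silva wins 22–14.
  Vance vs Umar: Umar wins 27–9.
  Vance vs Nguyen: Vance wins 21–15.
  Silva vs Umar: Umar wins 23–13.
  Silva vs Nguyen: Nguyen wins 19–17.
  Umar vs Nguyen: Umar wins 25–11.
Copeland scores (wins − losses):
  Vance: 1 − 2 = -1
  Silva: 1 − 2 = -1
  Umar: 3 − 0 = 3
  Nguyen: 1 − 2 = -1
Umar has the best Copeland score.

Umar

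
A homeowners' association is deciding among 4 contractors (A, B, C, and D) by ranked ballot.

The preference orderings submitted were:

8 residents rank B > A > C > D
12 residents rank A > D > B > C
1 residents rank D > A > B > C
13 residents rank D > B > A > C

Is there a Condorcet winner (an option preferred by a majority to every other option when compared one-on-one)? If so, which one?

Head-to-head results (34 voters total):
A vs B: B wins 21–13.
A vs C: A wins 34–0.
A vs D: A wins 20–14.
B vs C: B wins 34–0.
B vs D: D wins 26–8.
C vs D: D wins 26–8.
No candidate beats all others: A beats D beats B beats A, a majority cycle.

None — there is no Condorcet winner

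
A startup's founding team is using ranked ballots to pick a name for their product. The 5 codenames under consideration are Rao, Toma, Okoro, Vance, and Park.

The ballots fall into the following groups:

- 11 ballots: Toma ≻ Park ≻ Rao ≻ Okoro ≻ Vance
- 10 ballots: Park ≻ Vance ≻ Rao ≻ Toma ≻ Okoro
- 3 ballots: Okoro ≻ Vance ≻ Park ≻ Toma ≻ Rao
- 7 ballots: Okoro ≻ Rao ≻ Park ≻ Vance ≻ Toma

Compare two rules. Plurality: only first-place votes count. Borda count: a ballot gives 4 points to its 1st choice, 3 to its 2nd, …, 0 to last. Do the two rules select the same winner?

Plurality first-place counts: Rao 0, Toma 11, Okoro 10, Vance 0, Park 10 → Toma.
Borda totals: Rao 63, Toma 57, Okoro 51, Vance 46, Park 93 → Park.
The two rules disagree: plurality picks Toma, Borda picks Park.

No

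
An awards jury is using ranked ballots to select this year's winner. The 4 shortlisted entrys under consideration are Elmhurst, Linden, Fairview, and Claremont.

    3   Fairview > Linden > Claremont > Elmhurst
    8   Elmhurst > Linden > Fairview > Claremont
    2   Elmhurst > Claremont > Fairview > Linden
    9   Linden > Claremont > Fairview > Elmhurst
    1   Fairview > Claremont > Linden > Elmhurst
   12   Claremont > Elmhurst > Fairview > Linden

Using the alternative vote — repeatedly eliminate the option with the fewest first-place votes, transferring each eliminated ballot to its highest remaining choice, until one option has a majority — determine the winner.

Linden

Round 1: Claremont 12, Elmhurst 10, Linden 9, Fairview 4. Fairview has the fewest and is eliminated.
Round 2: Claremont 13, Linden 12, Elmhurst 10. Elmhurst has the fewest and is eliminated.
Round 3: Linden 20, Claremont 15. Linden has a majority.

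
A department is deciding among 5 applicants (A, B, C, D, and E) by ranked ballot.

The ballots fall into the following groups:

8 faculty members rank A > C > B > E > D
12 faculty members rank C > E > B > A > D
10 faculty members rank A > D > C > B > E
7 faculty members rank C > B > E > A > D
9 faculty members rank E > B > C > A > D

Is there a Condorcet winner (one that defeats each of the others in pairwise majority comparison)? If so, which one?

C

Head-to-head results (46 voters total):
A vs B: B wins 28–18.
A vs C: C wins 28–18.
A vs D: A wins 46–0.
A vs E: E wins 28–18.
B vs C: C wins 37–9.
B vs D: B wins 36–10.
B vs E: B wins 25–21.
C vs D: C wins 36–10.
C vs E: C wins 37–9.
D vs E: E wins 36–10.
C beats each rival — A (28–18), B (37–9), D (36–10), E (37–9) — so C is the Condorcet winner.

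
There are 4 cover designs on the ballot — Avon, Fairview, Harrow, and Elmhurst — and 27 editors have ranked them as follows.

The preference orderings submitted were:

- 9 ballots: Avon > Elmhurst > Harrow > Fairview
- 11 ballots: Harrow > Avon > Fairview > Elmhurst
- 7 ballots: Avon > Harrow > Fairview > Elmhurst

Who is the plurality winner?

First-place vote totals:
  Avon: 16
  Fairview: 0
  Harrow: 11
  Elmhurst: 0
Avon has the most first-place votes.

Avon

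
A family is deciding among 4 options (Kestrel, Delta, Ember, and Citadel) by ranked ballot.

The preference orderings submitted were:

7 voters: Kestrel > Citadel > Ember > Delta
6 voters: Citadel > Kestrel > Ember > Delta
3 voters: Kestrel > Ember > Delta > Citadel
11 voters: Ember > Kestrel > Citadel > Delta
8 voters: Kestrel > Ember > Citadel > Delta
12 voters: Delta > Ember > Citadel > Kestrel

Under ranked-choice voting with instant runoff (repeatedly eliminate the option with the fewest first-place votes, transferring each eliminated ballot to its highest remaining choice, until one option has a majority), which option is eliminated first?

Citadel

Round 1: Kestrel 18, Delta 12, Ember 11, Citadel 6. Citadel has the fewest and is eliminated.
Round 2: Kestrel 24, Delta 12, Ember 11. Kestrel has a majority.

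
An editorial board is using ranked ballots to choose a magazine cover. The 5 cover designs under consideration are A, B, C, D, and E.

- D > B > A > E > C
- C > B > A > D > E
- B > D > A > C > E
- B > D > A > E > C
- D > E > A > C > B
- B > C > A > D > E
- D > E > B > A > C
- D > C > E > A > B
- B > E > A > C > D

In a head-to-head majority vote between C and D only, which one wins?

Ballots ranking C above D: 3.
Ballots ranking D above C: 6.
D wins the head-to-head, 6–3.

D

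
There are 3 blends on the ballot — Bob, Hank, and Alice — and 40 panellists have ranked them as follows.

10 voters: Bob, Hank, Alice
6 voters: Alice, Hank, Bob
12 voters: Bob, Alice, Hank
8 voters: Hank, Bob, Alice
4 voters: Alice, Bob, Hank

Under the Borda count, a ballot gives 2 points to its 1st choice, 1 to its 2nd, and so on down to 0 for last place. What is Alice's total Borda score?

Borda scores:
  Bob: 10·2 + 6·0 + 12·2 + 8·1 + 4·1 = 56
  Hank: 10·1 + 6·1 + 12·0 + 8·2 + 4·0 = 32
  Alice: 10·0 + 6·2 + 12·1 + 8·0 + 4·2 = 32

32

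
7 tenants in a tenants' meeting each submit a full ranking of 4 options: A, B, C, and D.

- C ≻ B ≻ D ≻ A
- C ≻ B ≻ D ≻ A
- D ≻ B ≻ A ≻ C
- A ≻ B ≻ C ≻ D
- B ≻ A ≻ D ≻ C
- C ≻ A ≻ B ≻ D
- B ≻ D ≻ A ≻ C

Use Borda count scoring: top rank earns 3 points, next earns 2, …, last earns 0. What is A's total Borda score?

Borda scores:
  A: 0 + 0 + 1 + 3 + 2 + 2 + 1 = 9
  B: 2 + 2 + 2 + 2 + 3 + 1 + 3 = 15
  C: 3 + 3 + 0 + 1 + 0 + 3 + 0 = 10
  D: 1 + 1 + 3 + 0 + 1 + 0 + 2 = 8

9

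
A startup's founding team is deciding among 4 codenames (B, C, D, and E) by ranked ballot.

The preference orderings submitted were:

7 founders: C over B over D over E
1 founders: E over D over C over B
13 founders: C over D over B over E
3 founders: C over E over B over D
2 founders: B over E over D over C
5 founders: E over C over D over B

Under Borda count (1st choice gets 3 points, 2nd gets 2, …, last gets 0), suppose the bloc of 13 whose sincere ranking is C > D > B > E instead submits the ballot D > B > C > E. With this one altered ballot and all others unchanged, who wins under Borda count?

D

Borda totals with the altered ballot: B 49, C 54, D 55, E 28.
The switch changes the winner from C to D.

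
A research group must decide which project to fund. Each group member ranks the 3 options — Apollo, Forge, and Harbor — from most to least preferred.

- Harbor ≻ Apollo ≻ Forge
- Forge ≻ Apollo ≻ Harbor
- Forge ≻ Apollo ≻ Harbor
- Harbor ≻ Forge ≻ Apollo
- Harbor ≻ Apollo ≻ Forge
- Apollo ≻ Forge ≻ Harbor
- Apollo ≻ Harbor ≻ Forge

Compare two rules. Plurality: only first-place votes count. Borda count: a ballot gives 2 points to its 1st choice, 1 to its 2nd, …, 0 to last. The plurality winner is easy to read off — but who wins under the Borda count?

Plurality first-place counts: Apollo 2, Forge 2, Harbor 3 → Harbor.
Borda totals: Apollo 8, Forge 6, Harbor 7 → Apollo.

Apollo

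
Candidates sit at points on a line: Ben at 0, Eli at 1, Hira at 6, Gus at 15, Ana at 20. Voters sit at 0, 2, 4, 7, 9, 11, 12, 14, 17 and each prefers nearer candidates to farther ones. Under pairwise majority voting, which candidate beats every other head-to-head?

Hira

With single-peaked preferences on a line, the Condorcet winner is the candidate closest to the median voter.
The median voter (position 9) is closest to Hira at 6.
Check: Hira vs Gus — voters closer to Hira: 5 of 9.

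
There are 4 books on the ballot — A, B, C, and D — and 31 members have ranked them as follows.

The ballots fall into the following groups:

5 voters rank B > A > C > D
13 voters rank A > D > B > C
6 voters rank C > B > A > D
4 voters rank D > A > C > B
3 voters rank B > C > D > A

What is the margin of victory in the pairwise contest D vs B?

3

Ballots ranking D above B: 13+4 = 17.
Ballots ranking B above D: 5+6+3 = 14.
D wins 17–14, a margin of 3.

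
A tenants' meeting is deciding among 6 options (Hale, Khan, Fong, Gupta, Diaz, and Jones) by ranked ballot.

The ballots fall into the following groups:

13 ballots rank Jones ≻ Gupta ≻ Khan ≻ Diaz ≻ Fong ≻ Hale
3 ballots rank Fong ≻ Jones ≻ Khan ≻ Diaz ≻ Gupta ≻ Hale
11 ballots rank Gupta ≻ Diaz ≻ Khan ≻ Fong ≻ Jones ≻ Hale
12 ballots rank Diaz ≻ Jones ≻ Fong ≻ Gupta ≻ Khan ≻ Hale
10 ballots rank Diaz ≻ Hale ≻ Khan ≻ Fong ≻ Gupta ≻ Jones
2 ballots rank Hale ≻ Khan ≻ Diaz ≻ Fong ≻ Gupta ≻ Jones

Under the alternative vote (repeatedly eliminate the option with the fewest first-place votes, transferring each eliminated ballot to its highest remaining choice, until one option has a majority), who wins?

Diaz

Round 1: Diaz 22, Jones 13, Gupta 11, Fong 3, Hale 2, Khan 0. Khan has the fewest and is eliminated.
Round 2: Diaz 22, Jones 13, Gupta 11, Fong 3, Hale 2. Hale has the fewest and is eliminated.
Round 3: Diaz 24, Jones 13, Gupta 11, Fong 3. Fong has the fewest and is eliminated.
Round 4: Diaz 24, Jones 16, Gupta 11. Gupta has the fewest and is eliminated.
Round 5: Diaz 35, Jones 16. Diaz has a majority.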